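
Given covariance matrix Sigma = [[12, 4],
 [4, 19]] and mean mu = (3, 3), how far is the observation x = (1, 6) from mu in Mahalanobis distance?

Step 1 — centre the observation: (x - mu) = (-2, 3).

Step 2 — invert Sigma. det(Sigma) = 12·19 - (4)² = 212.
  Sigma^{-1} = (1/det) · [[d, -b], [-b, a]] = [[0.0896, -0.0189],
 [-0.0189, 0.0566]].

Step 3 — form the quadratic (x - mu)^T · Sigma^{-1} · (x - mu):
  Sigma^{-1} · (x - mu) = (-0.2358, 0.2075).
  (x - mu)^T · [Sigma^{-1} · (x - mu)] = (-2)·(-0.2358) + (3)·(0.2075) = 1.0943.

Step 4 — take square root: d = √(1.0943) ≈ 1.0461.

d(x, mu) = √(1.0943) ≈ 1.0461


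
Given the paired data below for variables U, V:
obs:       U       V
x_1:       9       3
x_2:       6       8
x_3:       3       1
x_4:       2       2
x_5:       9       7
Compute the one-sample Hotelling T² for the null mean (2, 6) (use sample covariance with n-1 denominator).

Step 1 — sample mean vector:
  mean(U) = (9 + 6 + 3 + 2 + 9) / 5 = 29/5 = 5.8
  mean(V) = (3 + 8 + 1 + 2 + 7) / 5 = 21/5 = 4.2
  x̄ = (5.8, 4.2),  deviation x̄ - mu_0 = (5.8, 4.2) - (2, 6) = (3.8, -1.8).

Step 2 — sample covariance matrix, S[i,j] = (1/(n-1)) · Σ_k (x_{k,i} - mean_i) · (x_{k,j} - mean_j), divisor n-1 = 4:
  S[U,U] = ((3.2)·(3.2) + (0.2)·(0.2) + (-2.8)·(-2.8) + (-3.8)·(-3.8) + (3.2)·(3.2)) / 4 = 42.8/4 = 10.7
  S[U,V] = ((3.2)·(-1.2) + (0.2)·(3.8) + (-2.8)·(-3.2) + (-3.8)·(-2.2) + (3.2)·(2.8)) / 4 = 23.2/4 = 5.8
  S[V,V] = ((-1.2)·(-1.2) + (3.8)·(3.8) + (-3.2)·(-3.2) + (-2.2)·(-2.2) + (2.8)·(2.8)) / 4 = 38.8/4 = 9.7
  S = [[10.7, 5.8],
 [5.8, 9.7]].

Step 3 — invert S. det(S) = 10.7·9.7 - (5.8)² = 70.15.
  S^{-1} = (1/det) · [[d, -b], [-b, a]] = [[0.1383, -0.0827],
 [-0.0827, 0.1525]].

Step 4 — quadratic form (x̄ - mu_0)^T · S^{-1} · (x̄ - mu_0):
  S^{-1} · (x̄ - mu_0) = (0.6743, -0.5887),
  (x̄ - mu_0)^T · [...] = (3.8)·(0.6743) + (-1.8)·(-0.5887) = 3.622.

Step 5 — scale by n: T² = 5 · 3.622 = 18.1098.

T² ≈ 18.1098


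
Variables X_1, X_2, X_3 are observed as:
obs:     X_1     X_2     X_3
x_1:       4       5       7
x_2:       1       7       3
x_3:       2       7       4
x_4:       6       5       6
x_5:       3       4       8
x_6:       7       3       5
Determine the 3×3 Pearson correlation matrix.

Step 1 — column means:
  mean(X_1) = (4 + 1 + 2 + 6 + 3 + 7) / 6 = 23/6 = 3.8333
  mean(X_2) = (5 + 7 + 7 + 5 + 4 + 3) / 6 = 31/6 = 5.1667
  mean(X_3) = (7 + 3 + 4 + 6 + 8 + 5) / 6 = 33/6 = 5.5

Step 2 — sample variances and covariances s[i,j] = (1/(n-1)) · Σ_k (x_{k,i} - mean_i) · (x_{k,j} - mean_j), with n-1 = 5:
  s[X_1,X_1] = ((0.1667)·(0.1667) + (-2.8333)·(-2.8333) + (-1.8333)·(-1.8333) + (2.1667)·(2.1667) + (-0.8333)·(-0.8333) + (3.1667)·(3.1667)) / 5 = 26.8333/5 = 5.3667
  s[X_1,X_2] = ((0.1667)·(-0.1667) + (-2.8333)·(1.8333) + (-1.8333)·(1.8333) + (2.1667)·(-0.1667) + (-0.8333)·(-1.1667) + (3.1667)·(-2.1667)) / 5 = -14.8333/5 = -2.9667
  s[X_1,X_3] = ((0.1667)·(1.5) + (-2.8333)·(-2.5) + (-1.8333)·(-1.5) + (2.1667)·(0.5) + (-0.8333)·(2.5) + (3.1667)·(-0.5)) / 5 = 7.5/5 = 1.5
  s[X_2,X_2] = ((-0.1667)·(-0.1667) + (1.8333)·(1.8333) + (1.8333)·(1.8333) + (-0.1667)·(-0.1667) + (-1.1667)·(-1.1667) + (-2.1667)·(-2.1667)) / 5 = 12.8333/5 = 2.5667
  s[X_2,X_3] = ((-0.1667)·(1.5) + (1.8333)·(-2.5) + (1.8333)·(-1.5) + (-0.1667)·(0.5) + (-1.1667)·(2.5) + (-2.1667)·(-0.5)) / 5 = -9.5/5 = -1.9
  s[X_3,X_3] = ((1.5)·(1.5) + (-2.5)·(-2.5) + (-1.5)·(-1.5) + (0.5)·(0.5) + (2.5)·(2.5) + (-0.5)·(-0.5)) / 5 = 17.5/5 = 3.5
  Sample standard deviations s_i = √(s[i,i]):
  s(X_1) = √(5.3667) = 2.3166
  s(X_2) = √(2.5667) = 1.6021
  s(X_3) = √(3.5) = 1.8708

Step 3 — r_{ij} = s_{ij} / (s_i · s_j):
  r[X_1,X_1] = 1 (diagonal).
  r[X_1,X_2] = -2.9667 / (2.3166 · 1.6021) = -2.9667 / 3.7114 = -0.7993
  r[X_1,X_3] = 1.5 / (2.3166 · 1.8708) = 1.5 / 4.334 = 0.3461
  r[X_2,X_2] = 1 (diagonal).
  r[X_2,X_3] = -1.9 / (1.6021 · 1.8708) = -1.9 / 2.9972 = -0.6339
  r[X_3,X_3] = 1 (diagonal).

R is symmetric with unit diagonal. Assembling:

R = [[1, -0.7993, 0.3461],
 [-0.7993, 1, -0.6339],
 [0.3461, -0.6339, 1]]


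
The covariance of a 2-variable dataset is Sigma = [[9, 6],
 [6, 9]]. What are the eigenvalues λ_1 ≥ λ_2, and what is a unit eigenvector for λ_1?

Step 1 — characteristic polynomial of 2×2 Sigma:
  det(Sigma - λI) = λ² - trace · λ + det = 0.
  trace = 9 + 9 = 18, det = 9·9 - (6)² = 45.
Step 2 — discriminant:
  Δ = trace² - 4·det = 324 - 180 = 144.
Step 3 — eigenvalues:
  λ = (trace ± √Δ)/2 = (18 ± 12)/2,
  λ_1 = 15,  λ_2 = 3.

Step 4 — unit eigenvector for λ_1: solve (Sigma - λ_1 I)v = 0. First row:
  (9 - 15)·v_x + (6)·v_y = 0, i.e. (-6)·v_x + (6)·v_y = 0,
  so v ∝ (b, λ_1 - a) = (6, 6) = u.
  ||u|| = √((6)² + (6)²) = √(72) ≈ 8.4853,
  v_1 = u/||u|| ≈ (0.7071, 0.7071) (||v_1|| = 1).

λ_1 = 15,  λ_2 = 3;  v_1 ≈ (0.7071, 0.7071)


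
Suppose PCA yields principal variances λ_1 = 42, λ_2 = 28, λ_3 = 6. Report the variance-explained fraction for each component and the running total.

Step 1 — total variance = trace(Sigma) = Σ λ_i = 42 + 28 + 6 = 76.

Step 2 — fraction explained by component i = λ_i / Σ λ:
  PC1: 42/76 = 0.5526
  PC2: 28/76 = 0.3684
  PC3: 6/76 = 0.0789

Step 3 — cumulative fraction after k components = (λ_1 + ... + λ_k) / Σ λ:
  k = 1: 42/76 = 0.5526
  k = 2: (42 + 28)/76 = 70/76 = 0.9211
  k = 3: (42 + 28 + 6)/76 = 76/76 = 1

Summary (fraction, with percent):

explained: PC1 0.5526 (55.26%), PC2 0.3684 (36.84%), PC3 0.0789 (7.89%);  cumulative: 0.5526, 0.9211, 1


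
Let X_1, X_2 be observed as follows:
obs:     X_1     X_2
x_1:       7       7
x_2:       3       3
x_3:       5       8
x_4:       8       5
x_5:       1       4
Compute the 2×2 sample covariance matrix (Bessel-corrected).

Step 1 — column means:
  mean(X_1) = (7 + 3 + 5 + 8 + 1) / 5 = 24/5 = 4.8
  mean(X_2) = (7 + 3 + 8 + 5 + 4) / 5 = 27/5 = 5.4

Step 2 — sample covariance S[i,j] = (1/(n-1)) · Σ_k (x_{k,i} - mean_i) · (x_{k,j} - mean_j), with n-1 = 4.
  S[X_1,X_1] = ((2.2)·(2.2) + (-1.8)·(-1.8) + (0.2)·(0.2) + (3.2)·(3.2) + (-3.8)·(-3.8)) / 4 = 32.8/4 = 8.2
  S[X_1,X_2] = ((2.2)·(1.6) + (-1.8)·(-2.4) + (0.2)·(2.6) + (3.2)·(-0.4) + (-3.8)·(-1.4)) / 4 = 12.4/4 = 3.1
  S[X_2,X_2] = ((1.6)·(1.6) + (-2.4)·(-2.4) + (2.6)·(2.6) + (-0.4)·(-0.4) + (-1.4)·(-1.4)) / 4 = 17.2/4 = 4.3

S is symmetric (S[j,i] = S[i,j]). Assembling:

S = [[8.2, 3.1],
 [3.1, 4.3]]


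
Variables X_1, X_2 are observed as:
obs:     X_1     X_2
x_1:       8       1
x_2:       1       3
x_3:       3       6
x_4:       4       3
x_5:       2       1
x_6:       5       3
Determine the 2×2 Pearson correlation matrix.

Step 1 — column means:
  mean(X_1) = (8 + 1 + 3 + 4 + 2 + 5) / 6 = 23/6 = 3.8333
  mean(X_2) = (1 + 3 + 6 + 3 + 1 + 3) / 6 = 17/6 = 2.8333

Step 2 — sample variances and covariances s[i,j] = (1/(n-1)) · Σ_k (x_{k,i} - mean_i) · (x_{k,j} - mean_j), with n-1 = 5:
  s[X_1,X_1] = ((4.1667)·(4.1667) + (-2.8333)·(-2.8333) + (-0.8333)·(-0.8333) + (0.1667)·(0.1667) + (-1.8333)·(-1.8333) + (1.1667)·(1.1667)) / 5 = 30.8333/5 = 6.1667
  s[X_1,X_2] = ((4.1667)·(-1.8333) + (-2.8333)·(0.1667) + (-0.8333)·(3.1667) + (0.1667)·(0.1667) + (-1.8333)·(-1.8333) + (1.1667)·(0.1667)) / 5 = -7.1667/5 = -1.4333
  s[X_2,X_2] = ((-1.8333)·(-1.8333) + (0.1667)·(0.1667) + (3.1667)·(3.1667) + (0.1667)·(0.1667) + (-1.8333)·(-1.8333) + (0.1667)·(0.1667)) / 5 = 16.8333/5 = 3.3667
  Sample standard deviations s_i = √(s[i,i]):
  s(X_1) = √(6.1667) = 2.4833
  s(X_2) = √(3.3667) = 1.8348

Step 3 — r_{ij} = s_{ij} / (s_i · s_j):
  r[X_1,X_1] = 1 (diagonal).
  r[X_1,X_2] = -1.4333 / (2.4833 · 1.8348) = -1.4333 / 4.5564 = -0.3146
  r[X_2,X_2] = 1 (diagonal).

R is symmetric with unit diagonal. Assembling:

R = [[1, -0.3146],
 [-0.3146, 1]]


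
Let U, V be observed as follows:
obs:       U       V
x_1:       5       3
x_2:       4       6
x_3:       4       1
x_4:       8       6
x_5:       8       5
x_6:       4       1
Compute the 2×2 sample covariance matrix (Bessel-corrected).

Step 1 — column means:
  mean(U) = (5 + 4 + 4 + 8 + 8 + 4) / 6 = 33/6 = 5.5
  mean(V) = (3 + 6 + 1 + 6 + 5 + 1) / 6 = 22/6 = 3.6667

Step 2 — sample covariance S[i,j] = (1/(n-1)) · Σ_k (x_{k,i} - mean_i) · (x_{k,j} - mean_j), with n-1 = 5.
  S[U,U] = ((-0.5)·(-0.5) + (-1.5)·(-1.5) + (-1.5)·(-1.5) + (2.5)·(2.5) + (2.5)·(2.5) + (-1.5)·(-1.5)) / 5 = 19.5/5 = 3.9
  S[U,V] = ((-0.5)·(-0.6667) + (-1.5)·(2.3333) + (-1.5)·(-2.6667) + (2.5)·(2.3333) + (2.5)·(1.3333) + (-1.5)·(-2.6667)) / 5 = 14/5 = 2.8
  S[V,V] = ((-0.6667)·(-0.6667) + (2.3333)·(2.3333) + (-2.6667)·(-2.6667) + (2.3333)·(2.3333) + (1.3333)·(1.3333) + (-2.6667)·(-2.6667)) / 5 = 27.3333/5 = 5.4667

S is symmetric (S[j,i] = S[i,j]). Assembling:

S = [[3.9, 2.8],
 [2.8, 5.4667]]


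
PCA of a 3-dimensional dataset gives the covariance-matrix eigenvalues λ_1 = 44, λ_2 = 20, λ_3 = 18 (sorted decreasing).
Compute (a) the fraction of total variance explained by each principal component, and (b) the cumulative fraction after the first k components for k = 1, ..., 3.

Step 1 — total variance = trace(Sigma) = Σ λ_i = 44 + 20 + 18 = 82.

Step 2 — fraction explained by component i = λ_i / Σ λ:
  PC1: 44/82 = 0.5366
  PC2: 20/82 = 0.2439
  PC3: 18/82 = 0.2195

Step 3 — cumulative fraction after k components = (λ_1 + ... + λ_k) / Σ λ:
  k = 1: 44/82 = 0.5366
  k = 2: (44 + 20)/82 = 64/82 = 0.7805
  k = 3: (44 + 20 + 18)/82 = 82/82 = 1

Summary (fraction, with percent):

explained: PC1 0.5366 (53.66%), PC2 0.2439 (24.39%), PC3 0.2195 (21.95%);  cumulative: 0.5366, 0.7805, 1


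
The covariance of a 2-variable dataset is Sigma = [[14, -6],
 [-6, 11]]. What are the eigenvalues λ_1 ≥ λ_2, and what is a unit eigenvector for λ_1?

Step 1 — characteristic polynomial of 2×2 Sigma:
  det(Sigma - λI) = λ² - trace · λ + det = 0.
  trace = 14 + 11 = 25, det = 14·11 - (-6)² = 118.
Step 2 — discriminant:
  Δ = trace² - 4·det = 625 - 472 = 153.
Step 3 — eigenvalues:
  λ = (trace ± √Δ)/2 = (25 ± 12.3693)/2,
  λ_1 = 18.6847,  λ_2 = 6.3153.

Step 4 — unit eigenvector for λ_1: solve (Sigma - λ_1 I)v = 0. First row:
  (14 - 18.6847)·v_x + (-6)·v_y = 0, i.e. (-4.6847)·v_x + (-6)·v_y = 0,
  so v ∝ (b, λ_1 - a) = (-6, 4.6847); multiply by -1 so the first entry is positive: u = (6, -4.6847).
  ||u|| = √((6)² + (-4.6847)²) = √(57.946) ≈ 7.6122,
  v_1 = u/||u|| ≈ (0.7882, -0.6154) (||v_1|| = 1).

λ_1 = 18.6847,  λ_2 = 6.3153;  v_1 ≈ (0.7882, -0.6154)


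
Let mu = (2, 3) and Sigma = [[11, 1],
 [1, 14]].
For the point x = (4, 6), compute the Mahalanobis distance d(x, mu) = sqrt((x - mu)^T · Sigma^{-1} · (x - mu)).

Step 1 — centre the observation: (x - mu) = (2, 3).

Step 2 — invert Sigma. det(Sigma) = 11·14 - (1)² = 153.
  Sigma^{-1} = (1/det) · [[d, -b], [-b, a]] = [[0.0915, -0.0065],
 [-0.0065, 0.0719]].

Step 3 — form the quadratic (x - mu)^T · Sigma^{-1} · (x - mu):
  Sigma^{-1} · (x - mu) = (0.1634, 0.2026).
  (x - mu)^T · [Sigma^{-1} · (x - mu)] = (2)·(0.1634) + (3)·(0.2026) = 0.9346.

Step 4 — take square root: d = √(0.9346) ≈ 0.9668.

d(x, mu) = √(0.9346) ≈ 0.9668


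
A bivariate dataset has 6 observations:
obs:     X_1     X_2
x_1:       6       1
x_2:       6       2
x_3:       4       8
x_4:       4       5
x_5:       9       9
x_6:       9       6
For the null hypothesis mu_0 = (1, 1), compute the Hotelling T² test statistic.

Step 1 — sample mean vector:
  mean(X_1) = (6 + 6 + 4 + 4 + 9 + 9) / 6 = 38/6 = 6.3333
  mean(X_2) = (1 + 2 + 8 + 5 + 9 + 6) / 6 = 31/6 = 5.1667
  x̄ = (6.3333, 5.1667),  deviation x̄ - mu_0 = (6.3333, 5.1667) - (1, 1) = (5.3333, 4.1667).

Step 2 — sample covariance matrix, S[i,j] = (1/(n-1)) · Σ_k (x_{k,i} - mean_i) · (x_{k,j} - mean_j), divisor n-1 = 5:
  S[X_1,X_1] = ((-0.3333)·(-0.3333) + (-0.3333)·(-0.3333) + (-2.3333)·(-2.3333) + (-2.3333)·(-2.3333) + (2.6667)·(2.6667) + (2.6667)·(2.6667)) / 5 = 25.3333/5 = 5.0667
  S[X_1,X_2] = ((-0.3333)·(-4.1667) + (-0.3333)·(-3.1667) + (-2.3333)·(2.8333) + (-2.3333)·(-0.1667) + (2.6667)·(3.8333) + (2.6667)·(0.8333)) / 5 = 8.6667/5 = 1.7333
  S[X_2,X_2] = ((-4.1667)·(-4.1667) + (-3.1667)·(-3.1667) + (2.8333)·(2.8333) + (-0.1667)·(-0.1667) + (3.8333)·(3.8333) + (0.8333)·(0.8333)) / 5 = 50.8333/5 = 10.1667
  S = [[5.0667, 1.7333],
 [1.7333, 10.1667]].

Step 3 — invert S. det(S) = 5.0667·10.1667 - (1.7333)² = 48.5067.
  S^{-1} = (1/det) · [[d, -b], [-b, a]] = [[0.2096, -0.0357],
 [-0.0357, 0.1045]].

Step 4 — quadratic form (x̄ - mu_0)^T · S^{-1} · (x̄ - mu_0):
  S^{-1} · (x̄ - mu_0) = (0.9689, 0.2446),
  (x̄ - mu_0)^T · [...] = (5.3333)·(0.9689) + (4.1667)·(0.2446) = 6.187.

Step 5 — scale by n: T² = 6 · 6.187 = 37.122.

T² ≈ 37.122


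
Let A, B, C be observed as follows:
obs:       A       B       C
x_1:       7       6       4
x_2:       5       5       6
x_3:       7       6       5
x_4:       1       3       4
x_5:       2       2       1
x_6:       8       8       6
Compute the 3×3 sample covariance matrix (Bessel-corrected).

Step 1 — column means:
  mean(A) = (7 + 5 + 7 + 1 + 2 + 8) / 6 = 30/6 = 5
  mean(B) = (6 + 5 + 6 + 3 + 2 + 8) / 6 = 30/6 = 5
  mean(C) = (4 + 6 + 5 + 4 + 1 + 6) / 6 = 26/6 = 4.3333

Step 2 — sample covariance S[i,j] = (1/(n-1)) · Σ_k (x_{k,i} - mean_i) · (x_{k,j} - mean_j), with n-1 = 5.
  S[A,A] = ((2)·(2) + (0)·(0) + (2)·(2) + (-4)·(-4) + (-3)·(-3) + (3)·(3)) / 5 = 42/5 = 8.4
  S[A,B] = ((2)·(1) + (0)·(0) + (2)·(1) + (-4)·(-2) + (-3)·(-3) + (3)·(3)) / 5 = 30/5 = 6
  S[A,C] = ((2)·(-0.3333) + (0)·(1.6667) + (2)·(0.6667) + (-4)·(-0.3333) + (-3)·(-3.3333) + (3)·(1.6667)) / 5 = 17/5 = 3.4
  S[B,B] = ((1)·(1) + (0)·(0) + (1)·(1) + (-2)·(-2) + (-3)·(-3) + (3)·(3)) / 5 = 24/5 = 4.8
  S[B,C] = ((1)·(-0.3333) + (0)·(1.6667) + (1)·(0.6667) + (-2)·(-0.3333) + (-3)·(-3.3333) + (3)·(1.6667)) / 5 = 16/5 = 3.2
  S[C,C] = ((-0.3333)·(-0.3333) + (1.6667)·(1.6667) + (0.6667)·(0.6667) + (-0.3333)·(-0.3333) + (-3.3333)·(-3.3333) + (1.6667)·(1.6667)) / 5 = 17.3333/5 = 3.4667

S is symmetric (S[j,i] = S[i,j]). Assembling:

S = [[8.4, 6, 3.4],
 [6, 4.8, 3.2],
 [3.4, 3.2, 3.4667]]


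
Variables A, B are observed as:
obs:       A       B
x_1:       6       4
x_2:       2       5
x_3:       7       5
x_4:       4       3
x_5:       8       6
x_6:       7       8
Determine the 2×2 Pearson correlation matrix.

Step 1 — column means:
  mean(A) = (6 + 2 + 7 + 4 + 8 + 7) / 6 = 34/6 = 5.6667
  mean(B) = (4 + 5 + 5 + 3 + 6 + 8) / 6 = 31/6 = 5.1667

Step 2 — sample variances and covariances s[i,j] = (1/(n-1)) · Σ_k (x_{k,i} - mean_i) · (x_{k,j} - mean_j), with n-1 = 5:
  s[A,A] = ((0.3333)·(0.3333) + (-3.6667)·(-3.6667) + (1.3333)·(1.3333) + (-1.6667)·(-1.6667) + (2.3333)·(2.3333) + (1.3333)·(1.3333)) / 5 = 25.3333/5 = 5.0667
  s[A,B] = ((0.3333)·(-1.1667) + (-3.6667)·(-0.1667) + (1.3333)·(-0.1667) + (-1.6667)·(-2.1667) + (2.3333)·(0.8333) + (1.3333)·(2.8333)) / 5 = 9.3333/5 = 1.8667
  s[B,B] = ((-1.1667)·(-1.1667) + (-0.1667)·(-0.1667) + (-0.1667)·(-0.1667) + (-2.1667)·(-2.1667) + (0.8333)·(0.8333) + (2.8333)·(2.8333)) / 5 = 14.8333/5 = 2.9667
  Sample standard deviations s_i = √(s[i,i]):
  s(A) = √(5.0667) = 2.2509
  s(B) = √(2.9667) = 1.7224

Step 3 — r_{ij} = s_{ij} / (s_i · s_j):
  r[A,A] = 1 (diagonal).
  r[A,B] = 1.8667 / (2.2509 · 1.7224) = 1.8667 / 3.877 = 0.4815
  r[B,B] = 1 (diagonal).

R is symmetric with unit diagonal. Assembling:

R = [[1, 0.4815],
 [0.4815, 1]]


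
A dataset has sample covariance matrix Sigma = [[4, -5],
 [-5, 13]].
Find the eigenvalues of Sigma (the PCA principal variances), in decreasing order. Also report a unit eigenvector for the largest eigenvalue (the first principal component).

Step 1 — characteristic polynomial of 2×2 Sigma:
  det(Sigma - λI) = λ² - trace · λ + det = 0.
  trace = 4 + 13 = 17, det = 4·13 - (-5)² = 27.
Step 2 — discriminant:
  Δ = trace² - 4·det = 289 - 108 = 181.
Step 3 — eigenvalues:
  λ = (trace ± √Δ)/2 = (17 ± 13.4536)/2,
  λ_1 = 15.2268,  λ_2 = 1.7732.

Step 4 — unit eigenvector for λ_1: solve (Sigma - λ_1 I)v = 0. First row:
  (4 - 15.2268)·v_x + (-5)·v_y = 0, i.e. (-11.2268)·v_x + (-5)·v_y = 0,
  so v ∝ (b, λ_1 - a) = (-5, 11.2268); multiply by -1 so the first entry is positive: u = (5, -11.2268).
  ||u|| = √((5)² + (-11.2268)²) = √(151.0413) ≈ 12.2899,
  v_1 = u/||u|| ≈ (0.4068, -0.9135) (||v_1|| = 1).

λ_1 = 15.2268,  λ_2 = 1.7732;  v_1 ≈ (0.4068, -0.9135)


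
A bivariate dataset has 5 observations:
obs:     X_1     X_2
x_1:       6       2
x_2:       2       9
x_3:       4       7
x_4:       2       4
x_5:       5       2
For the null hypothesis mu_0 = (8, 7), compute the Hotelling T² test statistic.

Step 1 — sample mean vector:
  mean(X_1) = (6 + 2 + 4 + 2 + 5) / 5 = 19/5 = 3.8
  mean(X_2) = (2 + 9 + 7 + 4 + 2) / 5 = 24/5 = 4.8
  x̄ = (3.8, 4.8),  deviation x̄ - mu_0 = (3.8, 4.8) - (8, 7) = (-4.2, -2.2).

Step 2 — sample covariance matrix, S[i,j] = (1/(n-1)) · Σ_k (x_{k,i} - mean_i) · (x_{k,j} - mean_j), divisor n-1 = 4:
  S[X_1,X_1] = ((2.2)·(2.2) + (-1.8)·(-1.8) + (0.2)·(0.2) + (-1.8)·(-1.8) + (1.2)·(1.2)) / 4 = 12.8/4 = 3.2
  S[X_1,X_2] = ((2.2)·(-2.8) + (-1.8)·(4.2) + (0.2)·(2.2) + (-1.8)·(-0.8) + (1.2)·(-2.8)) / 4 = -15.2/4 = -3.8
  S[X_2,X_2] = ((-2.8)·(-2.8) + (4.2)·(4.2) + (2.2)·(2.2) + (-0.8)·(-0.8) + (-2.8)·(-2.8)) / 4 = 38.8/4 = 9.7
  S = [[3.2, -3.8],
 [-3.8, 9.7]].

Step 3 — invert S. det(S) = 3.2·9.7 - (-3.8)² = 16.6.
  S^{-1} = (1/det) · [[d, -b], [-b, a]] = [[0.5843, 0.2289],
 [0.2289, 0.1928]].

Step 4 — quadratic form (x̄ - mu_0)^T · S^{-1} · (x̄ - mu_0):
  S^{-1} · (x̄ - mu_0) = (-2.9578, -1.3855),
  (x̄ - mu_0)^T · [...] = (-4.2)·(-2.9578) + (-2.2)·(-1.3855) = 15.4711.

Step 5 — scale by n: T² = 5 · 15.4711 = 77.3554.

T² ≈ 77.3554


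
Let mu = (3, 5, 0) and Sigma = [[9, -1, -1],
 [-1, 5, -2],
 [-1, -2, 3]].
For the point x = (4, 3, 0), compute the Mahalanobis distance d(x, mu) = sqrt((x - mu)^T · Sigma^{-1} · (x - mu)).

Step 1 — centre the observation: (x - mu) = (1, -2, 0).

Step 2 — invert Sigma (cofactor / det for 3×3, or solve directly):
  Sigma^{-1} = [[0.1264, 0.0575, 0.0805],
 [0.0575, 0.2989, 0.2184],
 [0.0805, 0.2184, 0.5057]].

Step 3 — form the quadratic (x - mu)^T · Sigma^{-1} · (x - mu):
  Sigma^{-1} · (x - mu) = (0.0115, -0.5402, -0.3563).
  (x - mu)^T · [Sigma^{-1} · (x - mu)] = (1)·(0.0115) + (-2)·(-0.5402) + (0)·(-0.3563) = 1.092.

Step 4 — take square root: d = √(1.092) ≈ 1.045.

d(x, mu) = √(1.092) ≈ 1.045


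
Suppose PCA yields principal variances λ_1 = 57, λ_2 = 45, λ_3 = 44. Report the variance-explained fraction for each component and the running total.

Step 1 — total variance = trace(Sigma) = Σ λ_i = 57 + 45 + 44 = 146.

Step 2 — fraction explained by component i = λ_i / Σ λ:
  PC1: 57/146 = 0.3904
  PC2: 45/146 = 0.3082
  PC3: 44/146 = 0.3014

Step 3 — cumulative fraction after k components = (λ_1 + ... + λ_k) / Σ λ:
  k = 1: 57/146 = 0.3904
  k = 2: (57 + 45)/146 = 102/146 = 0.6986
  k = 3: (57 + 45 + 44)/146 = 146/146 = 1

Summary (fraction, with percent):

explained: PC1 0.3904 (39.04%), PC2 0.3082 (30.82%), PC3 0.3014 (30.14%);  cumulative: 0.3904, 0.6986, 1


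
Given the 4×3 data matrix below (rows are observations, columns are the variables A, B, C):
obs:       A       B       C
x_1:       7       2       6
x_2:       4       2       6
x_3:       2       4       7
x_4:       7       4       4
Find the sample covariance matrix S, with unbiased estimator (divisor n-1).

Step 1 — column means:
  mean(A) = (7 + 4 + 2 + 7) / 4 = 20/4 = 5
  mean(B) = (2 + 2 + 4 + 4) / 4 = 12/4 = 3
  mean(C) = (6 + 6 + 7 + 4) / 4 = 23/4 = 5.75

Step 2 — sample covariance S[i,j] = (1/(n-1)) · Σ_k (x_{k,i} - mean_i) · (x_{k,j} - mean_j), with n-1 = 3.
  S[A,A] = ((2)·(2) + (-1)·(-1) + (-3)·(-3) + (2)·(2)) / 3 = 18/3 = 6
  S[A,B] = ((2)·(-1) + (-1)·(-1) + (-3)·(1) + (2)·(1)) / 3 = -2/3 = -0.6667
  S[A,C] = ((2)·(0.25) + (-1)·(0.25) + (-3)·(1.25) + (2)·(-1.75)) / 3 = -7/3 = -2.3333
  S[B,B] = ((-1)·(-1) + (-1)·(-1) + (1)·(1) + (1)·(1)) / 3 = 4/3 = 1.3333
  S[B,C] = ((-1)·(0.25) + (-1)·(0.25) + (1)·(1.25) + (1)·(-1.75)) / 3 = -1/3 = -0.3333
  S[C,C] = ((0.25)·(0.25) + (0.25)·(0.25) + (1.25)·(1.25) + (-1.75)·(-1.75)) / 3 = 4.75/3 = 1.5833

S is symmetric (S[j,i] = S[i,j]). Assembling:

S = [[6, -0.6667, -2.3333],
 [-0.6667, 1.3333, -0.3333],
 [-2.3333, -0.3333, 1.5833]]


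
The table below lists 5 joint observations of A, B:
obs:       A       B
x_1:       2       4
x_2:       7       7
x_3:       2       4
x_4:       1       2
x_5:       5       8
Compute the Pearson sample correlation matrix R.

Step 1 — column means:
  mean(A) = (2 + 7 + 2 + 1 + 5) / 5 = 17/5 = 3.4
  mean(B) = (4 + 7 + 4 + 2 + 8) / 5 = 25/5 = 5

Step 2 — sample variances and covariances s[i,j] = (1/(n-1)) · Σ_k (x_{k,i} - mean_i) · (x_{k,j} - mean_j), with n-1 = 4:
  s[A,A] = ((-1.4)·(-1.4) + (3.6)·(3.6) + (-1.4)·(-1.4) + (-2.4)·(-2.4) + (1.6)·(1.6)) / 4 = 25.2/4 = 6.3
  s[A,B] = ((-1.4)·(-1) + (3.6)·(2) + (-1.4)·(-1) + (-2.4)·(-3) + (1.6)·(3)) / 4 = 22/4 = 5.5
  s[B,B] = ((-1)·(-1) + (2)·(2) + (-1)·(-1) + (-3)·(-3) + (3)·(3)) / 4 = 24/4 = 6
  Sample standard deviations s_i = √(s[i,i]):
  s(A) = √(6.3) = 2.51
  s(B) = √(6) = 2.4495

Step 3 — r_{ij} = s_{ij} / (s_i · s_j):
  r[A,A] = 1 (diagonal).
  r[A,B] = 5.5 / (2.51 · 2.4495) = 5.5 / 6.1482 = 0.8946
  r[B,B] = 1 (diagonal).

R is symmetric with unit diagonal. Assembling:

R = [[1, 0.8946],
 [0.8946, 1]]


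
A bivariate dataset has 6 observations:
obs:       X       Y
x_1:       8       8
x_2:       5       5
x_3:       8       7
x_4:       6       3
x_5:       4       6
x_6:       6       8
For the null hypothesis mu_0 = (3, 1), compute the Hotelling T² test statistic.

Step 1 — sample mean vector:
  mean(X) = (8 + 5 + 8 + 6 + 4 + 6) / 6 = 37/6 = 6.1667
  mean(Y) = (8 + 5 + 7 + 3 + 6 + 8) / 6 = 37/6 = 6.1667
  x̄ = (6.1667, 6.1667),  deviation x̄ - mu_0 = (6.1667, 6.1667) - (3, 1) = (3.1667, 5.1667).

Step 2 — sample covariance matrix, S[i,j] = (1/(n-1)) · Σ_k (x_{k,i} - mean_i) · (x_{k,j} - mean_j), divisor n-1 = 5:
  S[X,X] = ((1.8333)·(1.8333) + (-1.1667)·(-1.1667) + (1.8333)·(1.8333) + (-0.1667)·(-0.1667) + (-2.1667)·(-2.1667) + (-0.1667)·(-0.1667)) / 5 = 12.8333/5 = 2.5667
  S[X,Y] = ((1.8333)·(1.8333) + (-1.1667)·(-1.1667) + (1.8333)·(0.8333) + (-0.1667)·(-3.1667) + (-2.1667)·(-0.1667) + (-0.1667)·(1.8333)) / 5 = 6.8333/5 = 1.3667
  S[Y,Y] = ((1.8333)·(1.8333) + (-1.1667)·(-1.1667) + (0.8333)·(0.8333) + (-3.1667)·(-3.1667) + (-0.1667)·(-0.1667) + (1.8333)·(1.8333)) / 5 = 18.8333/5 = 3.7667
  S = [[2.5667, 1.3667],
 [1.3667, 3.7667]].

Step 3 — invert S. det(S) = 2.5667·3.7667 - (1.3667)² = 7.8.
  S^{-1} = (1/det) · [[d, -b], [-b, a]] = [[0.4829, -0.1752],
 [-0.1752, 0.3291]].

Step 4 — quadratic form (x̄ - mu_0)^T · S^{-1} · (x̄ - mu_0):
  S^{-1} · (x̄ - mu_0) = (0.6239, 1.1453),
  (x̄ - mu_0)^T · [...] = (3.1667)·(0.6239) + (5.1667)·(1.1453) = 7.8932.

Step 5 — scale by n: T² = 6 · 7.8932 = 47.359.

T² ≈ 47.359


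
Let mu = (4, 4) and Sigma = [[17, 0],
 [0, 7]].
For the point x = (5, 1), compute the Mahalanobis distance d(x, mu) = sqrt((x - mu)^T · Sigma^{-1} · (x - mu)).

Step 1 — centre the observation: (x - mu) = (1, -3).

Step 2 — invert Sigma. det(Sigma) = 17·7 - (0)² = 119.
  Sigma^{-1} = (1/det) · [[d, -b], [-b, a]] = [[0.0588, 0],
 [0, 0.1429]].

Step 3 — form the quadratic (x - mu)^T · Sigma^{-1} · (x - mu):
  Sigma^{-1} · (x - mu) = (0.0588, -0.4286).
  (x - mu)^T · [Sigma^{-1} · (x - mu)] = (1)·(0.0588) + (-3)·(-0.4286) = 1.3445.

Step 4 — take square root: d = √(1.3445) ≈ 1.1595.

d(x, mu) = √(1.3445) ≈ 1.1595


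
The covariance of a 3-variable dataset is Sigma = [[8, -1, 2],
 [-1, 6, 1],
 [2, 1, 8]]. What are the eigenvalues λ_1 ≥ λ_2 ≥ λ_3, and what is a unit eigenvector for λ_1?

Step 1 — characteristic polynomial p(λ) = det(λI - Sigma) = λ³ - tr·λ² + c_1·λ - det, where tr = trace, c_1 = sum of the principal 2×2 minors, det = det(Sigma):
  tr = 8 + 6 + 8 = 22,
  c_1 = (8·6 - (-1)²) + (8·8 - (2)²) + (6·8 - (1)²) = 47 + 60 + 47 = 154,
  det = 8·(6·8 - (1)²) - (-1)·((-1)·8 - (1)·(2)) + (2)·((-1)·(1) - 6·(2)) = 8·(47) - (-1)·(-10) + (2)·(-13) = 340.
  So p(λ) = λ³ - 22λ² + 154λ - 340.
Step 2 — look for an integer root (rational root theorem: any rational root is an integer divisor of 340). Testing λ = 10:
  p(10) = 1000 - 2200 + 1540 - 340 = 0  ✓
  Dividing out (λ - 10): p(λ) = (λ - 10)(λ² - 12λ + 34).
Step 3 — remaining eigenvalues from the quadratic λ² - 12λ + 34 = 0:
  Δ = 12² - 4·34 = 144 - 136 = 8,  λ = (12 ± √8)/2 = (12 ± 2.8284)/2 ≈ 7.4142 or 4.5858.
  Sorted: λ_1 = 10,  λ_2 = 7.4142,  λ_3 = 4.5858  (check: sum = 22 = tr ✓).

Step 4 — unit eigenvector for λ_1 = 10: v spans the null space of (Sigma - λ_1 I), whose rows are
  r_1 = (-2, -1, 2),  r_2 = (-1, -4, 1),  r_3 = (2, 1, -2).
  v is orthogonal to every row, so take v ∝ r_1 × r_2 = ((-1)·(1) - (2)·(-4), (2)·(-1) - (-2)·(1), (-2)·(-4) - (-1)·(-1)) = (7, 0, 7).
  Rescale (divide by 7): u = (1, 0, 1).
  ||u|| = √((1)² + (0)² + (1)²) = √(2) ≈ 1.4142,  v_1 = u/||u|| ≈ (0.7071, 0, 0.7071) (||v_1|| = 1).

λ_1 = 10,  λ_2 = 7.4142,  λ_3 = 4.5858;  v_1 ≈ (0.7071, 0, 0.7071)


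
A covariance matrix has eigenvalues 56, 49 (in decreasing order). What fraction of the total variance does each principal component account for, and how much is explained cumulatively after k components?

Step 1 — total variance = trace(Sigma) = Σ λ_i = 56 + 49 = 105.

Step 2 — fraction explained by component i = λ_i / Σ λ:
  PC1: 56/105 = 0.5333
  PC2: 49/105 = 0.4667

Step 3 — cumulative fraction after k components = (λ_1 + ... + λ_k) / Σ λ:
  k = 1: 56/105 = 0.5333
  k = 2: (56 + 49)/105 = 105/105 = 1

Summary (fraction, with percent):

explained: PC1 0.5333 (53.33%), PC2 0.4667 (46.67%);  cumulative: 0.5333, 1


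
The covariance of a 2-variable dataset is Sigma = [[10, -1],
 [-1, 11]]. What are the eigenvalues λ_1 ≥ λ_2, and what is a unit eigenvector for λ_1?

Step 1 — characteristic polynomial of 2×2 Sigma:
  det(Sigma - λI) = λ² - trace · λ + det = 0.
  trace = 10 + 11 = 21, det = 10·11 - (-1)² = 109.
Step 2 — discriminant:
  Δ = trace² - 4·det = 441 - 436 = 5.
Step 3 — eigenvalues:
  λ = (trace ± √Δ)/2 = (21 ± 2.2361)/2,
  λ_1 = 11.618,  λ_2 = 9.382.

Step 4 — unit eigenvector for λ_1: solve (Sigma - λ_1 I)v = 0. First row:
  (10 - 11.618)·v_x + (-1)·v_y = 0, i.e. (-1.618)·v_x + (-1)·v_y = 0,
  so v ∝ (b, λ_1 - a) = (-1, 1.618); multiply by -1 so the first entry is positive: u = (1, -1.618).
  ||u|| = √((1)² + (-1.618)²) = √(3.618) ≈ 1.9021,
  v_1 = u/||u|| ≈ (0.5257, -0.8507) (||v_1|| = 1).

λ_1 = 11.618,  λ_2 = 9.382;  v_1 ≈ (0.5257, -0.8507)


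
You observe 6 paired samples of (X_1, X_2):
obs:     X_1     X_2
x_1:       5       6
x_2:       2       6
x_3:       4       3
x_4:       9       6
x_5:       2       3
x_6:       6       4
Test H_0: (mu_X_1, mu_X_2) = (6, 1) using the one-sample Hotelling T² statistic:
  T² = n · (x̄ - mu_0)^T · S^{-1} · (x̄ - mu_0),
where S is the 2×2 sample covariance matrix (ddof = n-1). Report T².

Step 1 — sample mean vector:
  mean(X_1) = (5 + 2 + 4 + 9 + 2 + 6) / 6 = 28/6 = 4.6667
  mean(X_2) = (6 + 6 + 3 + 6 + 3 + 4) / 6 = 28/6 = 4.6667
  x̄ = (4.6667, 4.6667),  deviation x̄ - mu_0 = (4.6667, 4.6667) - (6, 1) = (-1.3333, 3.6667).

Step 2 — sample covariance matrix, S[i,j] = (1/(n-1)) · Σ_k (x_{k,i} - mean_i) · (x_{k,j} - mean_j), divisor n-1 = 5:
  S[X_1,X_1] = ((0.3333)·(0.3333) + (-2.6667)·(-2.6667) + (-0.6667)·(-0.6667) + (4.3333)·(4.3333) + (-2.6667)·(-2.6667) + (1.3333)·(1.3333)) / 5 = 35.3333/5 = 7.0667
  S[X_1,X_2] = ((0.3333)·(1.3333) + (-2.6667)·(1.3333) + (-0.6667)·(-1.6667) + (4.3333)·(1.3333) + (-2.6667)·(-1.6667) + (1.3333)·(-0.6667)) / 5 = 7.3333/5 = 1.4667
  S[X_2,X_2] = ((1.3333)·(1.3333) + (1.3333)·(1.3333) + (-1.6667)·(-1.6667) + (1.3333)·(1.3333) + (-1.6667)·(-1.6667) + (-0.6667)·(-0.6667)) / 5 = 11.3333/5 = 2.2667
  S = [[7.0667, 1.4667],
 [1.4667, 2.2667]].

Step 3 — invert S. det(S) = 7.0667·2.2667 - (1.4667)² = 13.8667.
  S^{-1} = (1/det) · [[d, -b], [-b, a]] = [[0.1635, -0.1058],
 [-0.1058, 0.5096]].

Step 4 — quadratic form (x̄ - mu_0)^T · S^{-1} · (x̄ - mu_0):
  S^{-1} · (x̄ - mu_0) = (-0.6058, 2.0096),
  (x̄ - mu_0)^T · [...] = (-1.3333)·(-0.6058) + (3.6667)·(2.0096) = 8.1763.

Step 5 — scale by n: T² = 6 · 8.1763 = 49.0577.

T² ≈ 49.0577


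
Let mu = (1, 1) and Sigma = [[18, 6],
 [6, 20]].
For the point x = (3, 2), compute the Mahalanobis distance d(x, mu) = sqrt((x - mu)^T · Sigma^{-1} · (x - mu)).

Step 1 — centre the observation: (x - mu) = (2, 1).

Step 2 — invert Sigma. det(Sigma) = 18·20 - (6)² = 324.
  Sigma^{-1} = (1/det) · [[d, -b], [-b, a]] = [[0.0617, -0.0185],
 [-0.0185, 0.0556]].

Step 3 — form the quadratic (x - mu)^T · Sigma^{-1} · (x - mu):
  Sigma^{-1} · (x - mu) = (0.1049, 0.0185).
  (x - mu)^T · [Sigma^{-1} · (x - mu)] = (2)·(0.1049) + (1)·(0.0185) = 0.2284.

Step 4 — take square root: d = √(0.2284) ≈ 0.4779.

d(x, mu) = √(0.2284) ≈ 0.4779


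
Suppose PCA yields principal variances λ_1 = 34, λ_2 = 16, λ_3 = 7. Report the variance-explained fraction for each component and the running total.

Step 1 — total variance = trace(Sigma) = Σ λ_i = 34 + 16 + 7 = 57.

Step 2 — fraction explained by component i = λ_i / Σ λ:
  PC1: 34/57 = 0.5965
  PC2: 16/57 = 0.2807
  PC3: 7/57 = 0.1228

Step 3 — cumulative fraction after k components = (λ_1 + ... + λ_k) / Σ λ:
  k = 1: 34/57 = 0.5965
  k = 2: (34 + 16)/57 = 50/57 = 0.8772
  k = 3: (34 + 16 + 7)/57 = 57/57 = 1

Summary (fraction, with percent):

explained: PC1 0.5965 (59.65%), PC2 0.2807 (28.07%), PC3 0.1228 (12.28%);  cumulative: 0.5965, 0.8772, 1


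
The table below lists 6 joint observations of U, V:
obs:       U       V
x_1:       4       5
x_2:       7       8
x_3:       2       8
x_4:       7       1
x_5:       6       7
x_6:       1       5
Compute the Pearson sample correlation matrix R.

Step 1 — column means:
  mean(U) = (4 + 7 + 2 + 7 + 6 + 1) / 6 = 27/6 = 4.5
  mean(V) = (5 + 8 + 8 + 1 + 7 + 5) / 6 = 34/6 = 5.6667

Step 2 — sample variances and covariances s[i,j] = (1/(n-1)) · Σ_k (x_{k,i} - mean_i) · (x_{k,j} - mean_j), with n-1 = 5:
  s[U,U] = ((-0.5)·(-0.5) + (2.5)·(2.5) + (-2.5)·(-2.5) + (2.5)·(2.5) + (1.5)·(1.5) + (-3.5)·(-3.5)) / 5 = 33.5/5 = 6.7
  s[U,V] = ((-0.5)·(-0.6667) + (2.5)·(2.3333) + (-2.5)·(2.3333) + (2.5)·(-4.6667) + (1.5)·(1.3333) + (-3.5)·(-0.6667)) / 5 = -7/5 = -1.4
  s[V,V] = ((-0.6667)·(-0.6667) + (2.3333)·(2.3333) + (2.3333)·(2.3333) + (-4.6667)·(-4.6667) + (1.3333)·(1.3333) + (-0.6667)·(-0.6667)) / 5 = 35.3333/5 = 7.0667
  Sample standard deviations s_i = √(s[i,i]):
  s(U) = √(6.7) = 2.5884
  s(V) = √(7.0667) = 2.6583

Step 3 — r_{ij} = s_{ij} / (s_i · s_j):
  r[U,U] = 1 (diagonal).
  r[U,V] = -1.4 / (2.5884 · 2.6583) = -1.4 / 6.8809 = -0.2035
  r[V,V] = 1 (diagonal).

R is symmetric with unit diagonal. Assembling:

R = [[1, -0.2035],
 [-0.2035, 1]]


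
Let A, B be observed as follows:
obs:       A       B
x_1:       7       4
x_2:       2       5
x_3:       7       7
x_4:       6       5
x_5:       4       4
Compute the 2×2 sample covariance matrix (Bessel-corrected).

Step 1 — column means:
  mean(A) = (7 + 2 + 7 + 6 + 4) / 5 = 26/5 = 5.2
  mean(B) = (4 + 5 + 7 + 5 + 4) / 5 = 25/5 = 5

Step 2 — sample covariance S[i,j] = (1/(n-1)) · Σ_k (x_{k,i} - mean_i) · (x_{k,j} - mean_j), with n-1 = 4.
  S[A,A] = ((1.8)·(1.8) + (-3.2)·(-3.2) + (1.8)·(1.8) + (0.8)·(0.8) + (-1.2)·(-1.2)) / 4 = 18.8/4 = 4.7
  S[A,B] = ((1.8)·(-1) + (-3.2)·(0) + (1.8)·(2) + (0.8)·(0) + (-1.2)·(-1)) / 4 = 3/4 = 0.75
  S[B,B] = ((-1)·(-1) + (0)·(0) + (2)·(2) + (0)·(0) + (-1)·(-1)) / 4 = 6/4 = 1.5

S is symmetric (S[j,i] = S[i,j]). Assembling:

S = [[4.7, 0.75],
 [0.75, 1.5]]


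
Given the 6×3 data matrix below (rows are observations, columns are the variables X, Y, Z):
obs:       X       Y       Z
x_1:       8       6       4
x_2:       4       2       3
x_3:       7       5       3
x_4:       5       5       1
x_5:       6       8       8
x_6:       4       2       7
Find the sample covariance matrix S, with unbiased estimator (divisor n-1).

Step 1 — column means:
  mean(X) = (8 + 4 + 7 + 5 + 6 + 4) / 6 = 34/6 = 5.6667
  mean(Y) = (6 + 2 + 5 + 5 + 8 + 2) / 6 = 28/6 = 4.6667
  mean(Z) = (4 + 3 + 3 + 1 + 8 + 7) / 6 = 26/6 = 4.3333

Step 2 — sample covariance S[i,j] = (1/(n-1)) · Σ_k (x_{k,i} - mean_i) · (x_{k,j} - mean_j), with n-1 = 5.
  S[X,X] = ((2.3333)·(2.3333) + (-1.6667)·(-1.6667) + (1.3333)·(1.3333) + (-0.6667)·(-0.6667) + (0.3333)·(0.3333) + (-1.6667)·(-1.6667)) / 5 = 13.3333/5 = 2.6667
  S[X,Y] = ((2.3333)·(1.3333) + (-1.6667)·(-2.6667) + (1.3333)·(0.3333) + (-0.6667)·(0.3333) + (0.3333)·(3.3333) + (-1.6667)·(-2.6667)) / 5 = 13.3333/5 = 2.6667
  S[X,Z] = ((2.3333)·(-0.3333) + (-1.6667)·(-1.3333) + (1.3333)·(-1.3333) + (-0.6667)·(-3.3333) + (0.3333)·(3.6667) + (-1.6667)·(2.6667)) / 5 = -1.3333/5 = -0.2667
  S[Y,Y] = ((1.3333)·(1.3333) + (-2.6667)·(-2.6667) + (0.3333)·(0.3333) + (0.3333)·(0.3333) + (3.3333)·(3.3333) + (-2.6667)·(-2.6667)) / 5 = 27.3333/5 = 5.4667
  S[Y,Z] = ((1.3333)·(-0.3333) + (-2.6667)·(-1.3333) + (0.3333)·(-1.3333) + (0.3333)·(-3.3333) + (3.3333)·(3.6667) + (-2.6667)·(2.6667)) / 5 = 6.6667/5 = 1.3333
  S[Z,Z] = ((-0.3333)·(-0.3333) + (-1.3333)·(-1.3333) + (-1.3333)·(-1.3333) + (-3.3333)·(-3.3333) + (3.6667)·(3.6667) + (2.6667)·(2.6667)) / 5 = 35.3333/5 = 7.0667

S is symmetric (S[j,i] = S[i,j]). Assembling:

S = [[2.6667, 2.6667, -0.2667],
 [2.6667, 5.4667, 1.3333],
 [-0.2667, 1.3333, 7.0667]]


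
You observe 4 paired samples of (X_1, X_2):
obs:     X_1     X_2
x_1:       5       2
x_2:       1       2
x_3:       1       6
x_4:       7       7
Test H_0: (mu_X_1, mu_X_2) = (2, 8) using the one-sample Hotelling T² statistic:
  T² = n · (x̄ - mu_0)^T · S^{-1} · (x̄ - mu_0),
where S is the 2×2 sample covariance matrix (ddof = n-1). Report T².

Step 1 — sample mean vector:
  mean(X_1) = (5 + 1 + 1 + 7) / 4 = 14/4 = 3.5
  mean(X_2) = (2 + 2 + 6 + 7) / 4 = 17/4 = 4.25
  x̄ = (3.5, 4.25),  deviation x̄ - mu_0 = (3.5, 4.25) - (2, 8) = (1.5, -3.75).

Step 2 — sample covariance matrix, S[i,j] = (1/(n-1)) · Σ_k (x_{k,i} - mean_i) · (x_{k,j} - mean_j), divisor n-1 = 3:
  S[X_1,X_1] = ((1.5)·(1.5) + (-2.5)·(-2.5) + (-2.5)·(-2.5) + (3.5)·(3.5)) / 3 = 27/3 = 9
  S[X_1,X_2] = ((1.5)·(-2.25) + (-2.5)·(-2.25) + (-2.5)·(1.75) + (3.5)·(2.75)) / 3 = 7.5/3 = 2.5
  S[X_2,X_2] = ((-2.25)·(-2.25) + (-2.25)·(-2.25) + (1.75)·(1.75) + (2.75)·(2.75)) / 3 = 20.75/3 = 6.9167
  S = [[9, 2.5],
 [2.5, 6.9167]].

Step 3 — invert S. det(S) = 9·6.9167 - (2.5)² = 56.
  S^{-1} = (1/det) · [[d, -b], [-b, a]] = [[0.1235, -0.0446],
 [-0.0446, 0.1607]].

Step 4 — quadratic form (x̄ - mu_0)^T · S^{-1} · (x̄ - mu_0):
  S^{-1} · (x̄ - mu_0) = (0.3527, -0.6696),
  (x̄ - mu_0)^T · [...] = (1.5)·(0.3527) + (-3.75)·(-0.6696) = 3.0402.

Step 5 — scale by n: T² = 4 · 3.0402 = 12.1607.

T² ≈ 12.1607


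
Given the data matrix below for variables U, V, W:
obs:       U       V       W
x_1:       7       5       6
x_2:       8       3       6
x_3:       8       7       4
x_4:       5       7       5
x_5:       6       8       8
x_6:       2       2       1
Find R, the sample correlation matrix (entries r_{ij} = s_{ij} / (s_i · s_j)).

Step 1 — column means:
  mean(U) = (7 + 8 + 8 + 5 + 6 + 2) / 6 = 36/6 = 6
  mean(V) = (5 + 3 + 7 + 7 + 8 + 2) / 6 = 32/6 = 5.3333
  mean(W) = (6 + 6 + 4 + 5 + 8 + 1) / 6 = 30/6 = 5

Step 2 — sample variances and covariances s[i,j] = (1/(n-1)) · Σ_k (x_{k,i} - mean_i) · (x_{k,j} - mean_j), with n-1 = 5:
  s[U,U] = ((1)·(1) + (2)·(2) + (2)·(2) + (-1)·(-1) + (0)·(0) + (-4)·(-4)) / 5 = 26/5 = 5.2
  s[U,V] = ((1)·(-0.3333) + (2)·(-2.3333) + (2)·(1.6667) + (-1)·(1.6667) + (0)·(2.6667) + (-4)·(-3.3333)) / 5 = 10/5 = 2
  s[U,W] = ((1)·(1) + (2)·(1) + (2)·(-1) + (-1)·(0) + (0)·(3) + (-4)·(-4)) / 5 = 17/5 = 3.4
  s[V,V] = ((-0.3333)·(-0.3333) + (-2.3333)·(-2.3333) + (1.6667)·(1.6667) + (1.6667)·(1.6667) + (2.6667)·(2.6667) + (-3.3333)·(-3.3333)) / 5 = 29.3333/5 = 5.8667
  s[V,W] = ((-0.3333)·(1) + (-2.3333)·(1) + (1.6667)·(-1) + (1.6667)·(0) + (2.6667)·(3) + (-3.3333)·(-4)) / 5 = 17/5 = 3.4
  s[W,W] = ((1)·(1) + (1)·(1) + (-1)·(-1) + (0)·(0) + (3)·(3) + (-4)·(-4)) / 5 = 28/5 = 5.6
  Sample standard deviations s_i = √(s[i,i]):
  s(U) = √(5.2) = 2.2804
  s(V) = √(5.8667) = 2.4221
  s(W) = √(5.6) = 2.3664

Step 3 — r_{ij} = s_{ij} / (s_i · s_j):
  r[U,U] = 1 (diagonal).
  r[U,V] = 2 / (2.2804 · 2.4221) = 2 / 5.5233 = 0.3621
  r[U,W] = 3.4 / (2.2804 · 2.3664) = 3.4 / 5.3963 = 0.6301
  r[V,V] = 1 (diagonal).
  r[V,W] = 3.4 / (2.4221 · 2.3664) = 3.4 / 5.7318 = 0.5932
  r[W,W] = 1 (diagonal).

R is symmetric with unit diagonal. Assembling:

R = [[1, 0.3621, 0.6301],
 [0.3621, 1, 0.5932],
 [0.6301, 0.5932, 1]]


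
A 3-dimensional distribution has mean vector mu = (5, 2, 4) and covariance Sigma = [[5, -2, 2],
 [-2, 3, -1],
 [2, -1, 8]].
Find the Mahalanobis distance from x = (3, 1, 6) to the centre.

Step 1 — centre the observation: (x - mu) = (-2, -1, 2).

Step 2 — invert Sigma (cofactor / det for 3×3, or solve directly):
  Sigma^{-1} = [[0.2911, 0.1772, -0.0506],
 [0.1772, 0.4557, 0.0127],
 [-0.0506, 0.0127, 0.1392]].

Step 3 — form the quadratic (x - mu)^T · Sigma^{-1} · (x - mu):
  Sigma^{-1} · (x - mu) = (-0.8608, -0.7848, 0.3671).
  (x - mu)^T · [Sigma^{-1} · (x - mu)] = (-2)·(-0.8608) + (-1)·(-0.7848) + (2)·(0.3671) = 3.2405.

Step 4 — take square root: d = √(3.2405) ≈ 1.8001.

d(x, mu) = √(3.2405) ≈ 1.8001


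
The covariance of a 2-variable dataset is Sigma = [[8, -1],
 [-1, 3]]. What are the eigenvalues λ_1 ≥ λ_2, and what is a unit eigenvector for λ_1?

Step 1 — characteristic polynomial of 2×2 Sigma:
  det(Sigma - λI) = λ² - trace · λ + det = 0.
  trace = 8 + 3 = 11, det = 8·3 - (-1)² = 23.
Step 2 — discriminant:
  Δ = trace² - 4·det = 121 - 92 = 29.
Step 3 — eigenvalues:
  λ = (trace ± √Δ)/2 = (11 ± 5.3852)/2,
  λ_1 = 8.1926,  λ_2 = 2.8074.

Step 4 — unit eigenvector for λ_1: solve (Sigma - λ_1 I)v = 0. First row:
  (8 - 8.1926)·v_x + (-1)·v_y = 0, i.e. (-0.1926)·v_x + (-1)·v_y = 0,
  so v ∝ (b, λ_1 - a) = (-1, 0.1926); multiply by -1 so the first entry is positive: u = (1, -0.1926).
  ||u|| = √((1)² + (-0.1926)²) = √(1.0371) ≈ 1.0184,
  v_1 = u/||u|| ≈ (0.982, -0.1891) (||v_1|| = 1).

λ_1 = 8.1926,  λ_2 = 2.8074;  v_1 ≈ (0.982, -0.1891)


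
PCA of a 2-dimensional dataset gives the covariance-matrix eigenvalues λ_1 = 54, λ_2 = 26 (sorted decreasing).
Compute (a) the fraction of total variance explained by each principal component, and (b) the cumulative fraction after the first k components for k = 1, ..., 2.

Step 1 — total variance = trace(Sigma) = Σ λ_i = 54 + 26 = 80.

Step 2 — fraction explained by component i = λ_i / Σ λ:
  PC1: 54/80 = 0.675
  PC2: 26/80 = 0.325

Step 3 — cumulative fraction after k components = (λ_1 + ... + λ_k) / Σ λ:
  k = 1: 54/80 = 0.675
  k = 2: (54 + 26)/80 = 80/80 = 1

Summary (fraction, with percent):

explained: PC1 0.675 (67.5%), PC2 0.325 (32.5%);  cumulative: 0.675, 1


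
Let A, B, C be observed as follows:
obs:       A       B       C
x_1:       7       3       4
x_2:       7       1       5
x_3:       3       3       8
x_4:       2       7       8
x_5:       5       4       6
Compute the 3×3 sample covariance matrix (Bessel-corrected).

Step 1 — column means:
  mean(A) = (7 + 7 + 3 + 2 + 5) / 5 = 24/5 = 4.8
  mean(B) = (3 + 1 + 3 + 7 + 4) / 5 = 18/5 = 3.6
  mean(C) = (4 + 5 + 8 + 8 + 6) / 5 = 31/5 = 6.2

Step 2 — sample covariance S[i,j] = (1/(n-1)) · Σ_k (x_{k,i} - mean_i) · (x_{k,j} - mean_j), with n-1 = 4.
  S[A,A] = ((2.2)·(2.2) + (2.2)·(2.2) + (-1.8)·(-1.8) + (-2.8)·(-2.8) + (0.2)·(0.2)) / 4 = 20.8/4 = 5.2
  S[A,B] = ((2.2)·(-0.6) + (2.2)·(-2.6) + (-1.8)·(-0.6) + (-2.8)·(3.4) + (0.2)·(0.4)) / 4 = -15.4/4 = -3.85
  S[A,C] = ((2.2)·(-2.2) + (2.2)·(-1.2) + (-1.8)·(1.8) + (-2.8)·(1.8) + (0.2)·(-0.2)) / 4 = -15.8/4 = -3.95
  S[B,B] = ((-0.6)·(-0.6) + (-2.6)·(-2.6) + (-0.6)·(-0.6) + (3.4)·(3.4) + (0.4)·(0.4)) / 4 = 19.2/4 = 4.8
  S[B,C] = ((-0.6)·(-2.2) + (-2.6)·(-1.2) + (-0.6)·(1.8) + (3.4)·(1.8) + (0.4)·(-0.2)) / 4 = 9.4/4 = 2.35
  S[C,C] = ((-2.2)·(-2.2) + (-1.2)·(-1.2) + (1.8)·(1.8) + (1.8)·(1.8) + (-0.2)·(-0.2)) / 4 = 12.8/4 = 3.2

S is symmetric (S[j,i] = S[i,j]). Assembling:

S = [[5.2, -3.85, -3.95],
 [-3.85, 4.8, 2.35],
 [-3.95, 2.35, 3.2]]
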